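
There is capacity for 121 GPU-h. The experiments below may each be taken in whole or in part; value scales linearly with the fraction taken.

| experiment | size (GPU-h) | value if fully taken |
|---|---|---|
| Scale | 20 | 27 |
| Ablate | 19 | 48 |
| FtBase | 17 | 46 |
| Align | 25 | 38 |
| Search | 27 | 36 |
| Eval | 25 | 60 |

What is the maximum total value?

239

Sort by value density: FtBase 46/17≈2.71, Ablate 48/19≈2.53, Eval 60/25≈2.4, Align 38/25≈1.52, Scale 27/20≈1.35, Search 36/27≈1.33.
Take all of FtBase (17 GPU-h, value 46) ; 104 GPU-h left.
Ablate: take in full, 19 GPU-h for value 48 ; 85 left.
Take all of Eval (25 GPU-h, value 60) ; 60 GPU-h left.
Align: take in full, 25 GPU-h for value 38 ; 35 left.
Take all of Scale (20 GPU-h, value 27) ; 15 GPU-h left.
Only 15 GPU-h remain; take 15/27 of Search for value 36×15/27 = 20.
Total value = 239.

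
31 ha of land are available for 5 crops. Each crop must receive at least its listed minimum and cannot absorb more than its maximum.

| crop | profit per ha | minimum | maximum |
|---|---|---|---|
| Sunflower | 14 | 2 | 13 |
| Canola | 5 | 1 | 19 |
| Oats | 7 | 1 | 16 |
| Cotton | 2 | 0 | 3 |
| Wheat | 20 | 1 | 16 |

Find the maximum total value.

514

Meeting every minimum uses 2+1+1+0+1 = 5 ha, leaving 26.
Rank by profit per ha: Wheat 20 > Sunflower 14 > Oats 7 > Canola 5 > Cotton 2.
Give Wheat 15 more to hit its cap of 16 → 11 left.
Give Sunflower 11 more to hit its cap of 13 → 0 left.
Total = 14×13 + 5×1 + 7×1 + 20×16 = 514.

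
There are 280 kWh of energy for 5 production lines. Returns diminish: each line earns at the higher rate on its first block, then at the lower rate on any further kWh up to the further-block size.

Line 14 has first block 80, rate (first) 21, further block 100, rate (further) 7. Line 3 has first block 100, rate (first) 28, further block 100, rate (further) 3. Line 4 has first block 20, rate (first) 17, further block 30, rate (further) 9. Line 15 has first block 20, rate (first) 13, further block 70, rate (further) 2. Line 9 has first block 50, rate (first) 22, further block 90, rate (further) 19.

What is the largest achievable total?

Treat each block as its own option and order by rate: Line 3/first 28 > Line 9/first 22 > Line 14/first 21 > Line 9/second 19 > Line 4/first 17 > Line 15/first 13 > Line 4/second 9 > Line 14/second 7 > Line 3/second 3 > Line 15/second 2.
Fill Line 3 first block (100 at 28) — 180 left.
Fill Line 9 first block (50 at 22) — 130 left.
Line 14 first at 21: fill all 80 — 50 left.
Line 9 second at 19: only 50 left, fill 50.
Total = 28×100 + 22×50 + 21×80 + 19×50 = 6530.

6530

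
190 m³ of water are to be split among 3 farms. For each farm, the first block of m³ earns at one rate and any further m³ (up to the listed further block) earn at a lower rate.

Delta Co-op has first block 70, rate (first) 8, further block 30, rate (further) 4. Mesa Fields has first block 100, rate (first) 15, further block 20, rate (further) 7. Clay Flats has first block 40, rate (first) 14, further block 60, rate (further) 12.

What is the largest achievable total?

2660

Order all 6 blocks by rate: Mesa Fields/first 15 > Clay Flats/first 14 > Clay Flats/second 12 > Delta Co-op/first 8 > Mesa Fields/second 7 > Delta Co-op/second 4.
Fill Mesa Fields first block (100 at 15) ; 90 left.
Clay Flats/first (14): +40 ; 50 left.
Clay Flats/second: +50 of 60 at 12; pool empty.
Total = 15×100 + 14×40 + 12×50 = 2660.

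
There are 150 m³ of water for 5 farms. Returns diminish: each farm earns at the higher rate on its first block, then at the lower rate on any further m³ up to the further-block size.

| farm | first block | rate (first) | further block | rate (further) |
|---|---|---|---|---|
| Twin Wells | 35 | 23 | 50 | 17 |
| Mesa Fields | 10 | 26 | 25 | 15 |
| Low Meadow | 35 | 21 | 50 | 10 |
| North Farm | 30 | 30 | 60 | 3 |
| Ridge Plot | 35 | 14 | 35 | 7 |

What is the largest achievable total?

3380

Treat each block as its own option and order by rate: North Farm/first 30 > Mesa Fields/first 26 > Twin Wells/first 23 > Low Meadow/first 21 > Twin Wells/second 17 > Mesa Fields/second 15 > Ridge Plot/first 14 > Low Meadow/second 10 > Ridge Plot/second 7 > North Farm/second 3.
North Farm/first (30): +30 — 120 left.
Fill Mesa Fields first block (10 at 26) — 110 left.
Twin Wells/first (23): +35 — 75 left.
Fill Low Meadow first block (35 at 21) — 40 left.
Twin Wells/second: +40 of 50 at 17; pool empty.
Total = 30×30 + 26×10 + 23×35 + 21×35 + 17×40 = 3380.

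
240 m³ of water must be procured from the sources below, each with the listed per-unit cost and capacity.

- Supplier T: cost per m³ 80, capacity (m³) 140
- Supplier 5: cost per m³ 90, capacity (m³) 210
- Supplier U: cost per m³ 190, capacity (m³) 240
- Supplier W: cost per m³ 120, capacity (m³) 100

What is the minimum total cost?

20200

Fill from the cheapest source first.
Take 140 from Supplier T at 80 ; need 100 more.
Supplier 5 at 90: take 100 of its 210 ; requirement met.
Supplier W, Supplier U: unused.
Cost = 140×80 + 100×90 = 20200.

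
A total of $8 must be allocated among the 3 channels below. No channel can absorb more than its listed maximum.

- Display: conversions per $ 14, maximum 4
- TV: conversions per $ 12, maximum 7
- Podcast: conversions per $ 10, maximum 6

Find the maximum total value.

104

Rank by conversions per $: Display 14 > TV 12 > Podcast 10.
Give Display 4 to hit its cap of 4 ; 4 left.
Only 4 left; TV takes them to reach 4.
Total = 14×4 + 12×4 = 104.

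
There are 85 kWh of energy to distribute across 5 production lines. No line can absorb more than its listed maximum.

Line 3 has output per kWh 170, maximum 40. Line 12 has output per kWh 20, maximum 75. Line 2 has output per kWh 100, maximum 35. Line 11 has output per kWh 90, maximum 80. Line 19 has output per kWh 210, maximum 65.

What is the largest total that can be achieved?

Order the production lines by output per kWh: Line 19 210 > Line 3 170 > Line 2 100 > Line 11 90 > Line 12 20.
Line 19: +65 to 65 (cap) — 20 left.
Line 3: +20 (room for 40) → 20. Pool exhausted.
Total = 170×20 + 210×65 = 17050.

17050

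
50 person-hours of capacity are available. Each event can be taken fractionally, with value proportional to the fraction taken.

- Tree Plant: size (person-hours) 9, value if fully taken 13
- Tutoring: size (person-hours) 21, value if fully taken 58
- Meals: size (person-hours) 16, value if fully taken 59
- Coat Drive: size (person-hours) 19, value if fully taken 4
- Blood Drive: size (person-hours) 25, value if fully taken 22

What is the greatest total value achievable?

133.52

Sort by value density: Meals 59/16≈3.69, Tutoring 58/21≈2.76, Tree Plant 13/9≈1.44, Blood Drive 22/25≈0.88, Coat Drive 4/19≈0.211.
Take all of Meals (16 person-hours, value 59) → 34 person-hours left.
Take all of Tutoring (21 person-hours, value 58) → 13 person-hours left.
Tree Plant: take in full, 9 person-hours for value 13 → 4 left.
4 person-hours left: a 4/25 share of Blood Drive gives 22×4/25 = 3.52.
Total value = 133.52.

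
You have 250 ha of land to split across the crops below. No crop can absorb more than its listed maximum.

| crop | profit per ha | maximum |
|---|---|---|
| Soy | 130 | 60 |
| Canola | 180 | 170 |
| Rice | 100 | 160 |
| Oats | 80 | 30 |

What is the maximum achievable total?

40400

Rank by profit per ha: Canola 180 > Soy 130 > Rice 100 > Oats 80.
Canola takes 170 to reach its cap of 170 ; 80 left.
Give Soy 60 to hit its cap of 60 ; 20 left.
Rice has room for 160 but only 20 remain, so it gets 20.
Total = 130×60 + 180×170 + 100×20 = 40400.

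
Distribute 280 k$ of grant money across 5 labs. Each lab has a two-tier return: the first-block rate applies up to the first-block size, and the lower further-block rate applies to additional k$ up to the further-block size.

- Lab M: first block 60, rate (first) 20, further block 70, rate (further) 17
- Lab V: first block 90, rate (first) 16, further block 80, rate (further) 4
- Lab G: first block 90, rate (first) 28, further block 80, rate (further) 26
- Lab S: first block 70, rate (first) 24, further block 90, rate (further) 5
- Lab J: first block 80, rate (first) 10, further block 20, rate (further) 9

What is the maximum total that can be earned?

7080

Order all 10 blocks by rate: Lab G/tier1 28 > Lab G/tier2 26 > Lab S/tier1 24 > Lab M/tier1 20 > Lab M/tier2 17 > Lab V/tier1 16 > Lab J/tier1 10 > Lab J/tier2 9 > Lab S/tier2 5 > Lab V/tier2 4.
Fill Lab G tier1 block (90 at 28) — 190 left.
Lab G/tier2 (26): +80 — 110 left.
Lab S tier1 at 24: fill all 70 — 40 left.
Lab M/tier1: +40 of 60 at 20; pool empty.
Total = 28×90 + 26×80 + 24×70 + 20×40 = 7080.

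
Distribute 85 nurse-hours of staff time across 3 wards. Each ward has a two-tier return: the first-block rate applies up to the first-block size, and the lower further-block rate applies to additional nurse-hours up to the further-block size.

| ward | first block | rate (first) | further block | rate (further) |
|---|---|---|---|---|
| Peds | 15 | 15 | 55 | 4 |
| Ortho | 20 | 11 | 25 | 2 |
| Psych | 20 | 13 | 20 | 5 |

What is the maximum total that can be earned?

845

Rank every tier by rate: Peds/first 15 > Psych/first 13 > Ortho/first 11 > Psych/second 5 > Peds/second 4 > Ortho/second 2.
Peds first at 15: fill all 15 ; 70 left.
Fill Psych first block (20 at 13) ; 50 left.
Fill Ortho first block (20 at 11) ; 30 left.
Psych second at 5: fill all 20 ; 10 left.
Peds second at 4: only 10 left, fill 10.
Total = 15×15 + 13×20 + 11×20 + 5×20 + 4×10 = 845.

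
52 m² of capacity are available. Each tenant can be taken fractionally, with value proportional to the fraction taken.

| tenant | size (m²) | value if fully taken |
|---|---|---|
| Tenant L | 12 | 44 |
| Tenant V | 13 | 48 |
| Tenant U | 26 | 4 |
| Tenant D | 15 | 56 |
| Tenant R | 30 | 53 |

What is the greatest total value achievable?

169.2

Rank by value-to-size ratio: Tenant D 56/15≈3.73, Tenant V 48/13≈3.69, Tenant L 44/12≈3.67, Tenant R 53/30≈1.77, Tenant U 4/26≈0.154.
Take all of Tenant D (15 m², value 56) → 37 m² left.
Take all of Tenant V (13 m², value 48) → 24 m² left.
All 12 m² of Tenant L fit (value 44) → 12 remain.
Fill the last 12 m² with part of Tenant R: 12/30 of it earns 21.2.
Total value = 169.2.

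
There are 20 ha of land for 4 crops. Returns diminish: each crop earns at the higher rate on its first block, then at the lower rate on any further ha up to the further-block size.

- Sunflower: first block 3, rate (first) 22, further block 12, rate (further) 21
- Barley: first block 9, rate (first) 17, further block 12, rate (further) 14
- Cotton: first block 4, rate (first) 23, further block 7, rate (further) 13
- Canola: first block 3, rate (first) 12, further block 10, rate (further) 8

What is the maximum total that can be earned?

Order all 8 blocks by rate: Cotton/tier1 23 > Sunflower/tier1 22 > Sunflower/tier2 21 > Barley/tier1 17 > Barley/tier2 14 > Cotton/tier2 13 > Canola/tier1 12 > Canola/tier2 8.
Cotton/tier1 (23): +4 — 16 left.
Sunflower tier1 at 22: fill all 3 — 13 left.
Sunflower tier2 at 21: fill all 12 — 1 left.
Barley/tier1: +1 of 9 at 17; pool empty.
Total = 23×4 + 22×3 + 21×12 + 17×1 = 427.

427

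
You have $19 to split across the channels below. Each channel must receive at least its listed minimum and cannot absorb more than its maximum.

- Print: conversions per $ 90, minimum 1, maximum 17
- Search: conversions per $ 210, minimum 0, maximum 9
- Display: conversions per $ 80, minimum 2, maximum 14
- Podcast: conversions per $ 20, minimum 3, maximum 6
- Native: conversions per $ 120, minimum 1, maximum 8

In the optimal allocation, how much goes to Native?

4

Meeting every minimum uses 1+0+2+3+1 = 7 $, leaving 12.
Order the channels by conversions per $: Search 210 > Native 120 > Print 90 > Display 80 > Podcast 20.
Search takes 9 more to reach its cap of 9 ; 3 left.
Native has room for 7 more but only 3 remain, so it gets 4.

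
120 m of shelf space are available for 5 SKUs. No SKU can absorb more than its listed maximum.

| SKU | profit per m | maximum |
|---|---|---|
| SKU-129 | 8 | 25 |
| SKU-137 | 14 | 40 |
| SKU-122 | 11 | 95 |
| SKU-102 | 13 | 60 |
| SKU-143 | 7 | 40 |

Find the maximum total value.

1560

Order the SKUs by profit per m: SKU-137 14 > SKU-102 13 > SKU-122 11 > SKU-129 8 > SKU-143 7.
Give SKU-137 40 to hit its cap of 40 ; 80 left.
Give SKU-102 60 to hit its cap of 60 ; 20 left.
Only 20 left; SKU-122 takes them to reach 20.
Total = 14×40 + 11×20 + 13×60 = 1560.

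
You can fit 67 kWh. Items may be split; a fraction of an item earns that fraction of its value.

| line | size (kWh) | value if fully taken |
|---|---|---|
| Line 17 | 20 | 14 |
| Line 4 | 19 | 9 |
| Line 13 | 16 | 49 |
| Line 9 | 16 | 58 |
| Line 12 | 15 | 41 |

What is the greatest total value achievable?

Rank by value-to-size ratio: Line 9 58/16≈3.62, Line 13 49/16≈3.06, Line 12 41/15≈2.73, Line 17 14/20≈0.7, Line 4 9/19≈0.474.
All 16 kWh of Line 9 fit (value 58) ; 51 remain.
Take all of Line 13 (16 kWh, value 49) ; 35 kWh left.
Line 12: take in full, 15 kWh for value 41 ; 20 left.
Take all of Line 17 (20 kWh, value 14) ; 0 kWh left.
Total value = 162.

162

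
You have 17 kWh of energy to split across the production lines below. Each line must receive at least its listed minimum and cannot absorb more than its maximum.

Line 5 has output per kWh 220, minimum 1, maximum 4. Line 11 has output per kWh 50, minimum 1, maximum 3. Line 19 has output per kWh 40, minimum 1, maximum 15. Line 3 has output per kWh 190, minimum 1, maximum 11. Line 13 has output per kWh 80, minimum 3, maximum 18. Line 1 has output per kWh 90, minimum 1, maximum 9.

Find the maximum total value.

Meeting every minimum uses 1+1+1+1+3+1 = 8 kWh, leaving 9.
Highest output per kWh first: Line 5 220 > Line 3 190 > Line 1 90 > Line 13 80 > Line 11 50 > Line 19 40.
Line 5: +3 to 4 (cap) — 6 left.
Line 3 has room for 10 more but only 6 remain, so it gets 7.
Total = 220×4 + 50×1 + 40×1 + 190×7 + 80×3 + 90×1 = 2630.

2630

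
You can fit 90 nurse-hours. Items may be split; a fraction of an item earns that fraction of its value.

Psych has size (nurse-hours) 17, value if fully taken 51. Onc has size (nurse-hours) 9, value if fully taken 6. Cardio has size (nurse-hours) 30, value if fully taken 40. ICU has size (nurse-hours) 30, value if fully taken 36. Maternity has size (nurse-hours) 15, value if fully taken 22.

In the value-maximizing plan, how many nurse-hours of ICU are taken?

Rank by value-to-size ratio: Psych 51/17≈3, Maternity 22/15≈1.47, Cardio 40/30≈1.33, ICU 36/30≈1.2, Onc 6/9≈0.667.
Psych: take in full, 17 nurse-hours for value 51 — 73 left.
Maternity: take in full, 15 nurse-hours for value 22 — 58 left.
Cardio: take in full, 30 nurse-hours for value 40 — 28 left.
Only 28 nurse-hours remain; take 28/30 of ICU for value 36×28/30 = 33.6.

28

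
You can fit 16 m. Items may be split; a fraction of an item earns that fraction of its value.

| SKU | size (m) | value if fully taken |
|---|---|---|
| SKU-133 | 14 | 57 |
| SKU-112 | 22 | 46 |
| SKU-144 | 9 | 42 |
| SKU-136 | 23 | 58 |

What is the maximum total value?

Best value per unit of size first: SKU-144 42/9≈4.67, SKU-133 57/14≈4.07, SKU-136 58/23≈2.52, SKU-112 46/22≈2.09.
SKU-144: take in full, 9 m for value 42 → 7 left.
Only 7 m remain; take 7/14 of SKU-133 for value 57×7/14 = 28.5.
Total value = 70.5.

70.5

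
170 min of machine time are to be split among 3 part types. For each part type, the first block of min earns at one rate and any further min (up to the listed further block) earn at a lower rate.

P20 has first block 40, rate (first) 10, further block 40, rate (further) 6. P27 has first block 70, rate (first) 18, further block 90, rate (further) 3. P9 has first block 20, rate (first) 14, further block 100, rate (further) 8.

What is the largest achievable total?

Treat each block as its own option and order by rate: P27/T1 18 > P9/T1 14 > P20/T1 10 > P9/T2 8 > P20/T2 6 > P27/T2 3.
Fill P27 T1 block (70 at 18) → 100 left.
Fill P9 T1 block (20 at 14) → 80 left.
Fill P20 T1 block (40 at 10) → 40 left.
40 remain; put them into P9 T2 at 8.
Total = 18×70 + 14×20 + 10×40 + 8×40 = 2260.

2260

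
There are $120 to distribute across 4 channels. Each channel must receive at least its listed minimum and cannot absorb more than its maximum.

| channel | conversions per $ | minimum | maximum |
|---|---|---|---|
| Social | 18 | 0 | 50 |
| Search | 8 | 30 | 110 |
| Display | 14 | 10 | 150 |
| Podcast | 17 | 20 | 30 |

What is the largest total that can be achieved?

1790

Meeting every minimum uses 0+30+10+20 = 60 $, leaving 60.
Highest conversions per $ first: Social 18 > Podcast 17 > Display 14 > Search 8.
Give Social 50 more to hit its cap of 50 — 10 left.
Podcast: +10 to 30 (cap) — 0 left.
Total = 18×50 + 8×30 + 14×10 + 17×30 = 1790.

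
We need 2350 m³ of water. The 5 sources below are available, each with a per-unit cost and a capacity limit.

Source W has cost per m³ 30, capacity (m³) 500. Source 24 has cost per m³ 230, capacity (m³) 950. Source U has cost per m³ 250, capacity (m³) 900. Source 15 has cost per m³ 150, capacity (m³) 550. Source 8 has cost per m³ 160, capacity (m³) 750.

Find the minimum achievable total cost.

344000

Fill from the cheapest source first.
Take 500 from Source W at 30 — need 1850 more.
Source 15 at 150: take all 550 m³ — 1300 still needed.
Source 8 at 160: take all 750 m³ — 550 still needed.
Source 24 (230): take the remaining 550 — done.
Source U: unused.
Cost = 500×30 + 550×150 + 750×160 + 550×230 = 344000.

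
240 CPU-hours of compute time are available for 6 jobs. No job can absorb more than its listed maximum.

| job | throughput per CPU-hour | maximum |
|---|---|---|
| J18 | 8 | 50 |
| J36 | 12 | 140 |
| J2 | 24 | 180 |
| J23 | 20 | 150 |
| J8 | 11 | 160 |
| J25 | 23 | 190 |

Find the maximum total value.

5700

Highest throughput per CPU-hour first: J2 24 > J25 23 > J23 20 > J36 12 > J8 11 > J18 8.
J2: +180 to 180 (cap) ; 60 left.
J25 has room for 190 but only 60 remain, so it gets 60.
Total = 24×180 + 23×60 = 5700.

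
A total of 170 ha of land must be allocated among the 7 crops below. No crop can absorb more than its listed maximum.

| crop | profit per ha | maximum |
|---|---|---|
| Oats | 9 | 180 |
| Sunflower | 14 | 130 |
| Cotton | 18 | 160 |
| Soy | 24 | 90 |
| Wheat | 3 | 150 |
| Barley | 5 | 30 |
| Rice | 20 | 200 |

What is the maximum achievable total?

Highest profit per ha first: Soy 24 > Rice 20 > Cotton 18 > Sunflower 14 > Oats 9 > Barley 5 > Wheat 3.
Give Soy 90 to hit its cap of 90 → 80 left.
Only 80 left; Rice takes them to reach 80.
Total = 24×90 + 20×80 = 3760.

3760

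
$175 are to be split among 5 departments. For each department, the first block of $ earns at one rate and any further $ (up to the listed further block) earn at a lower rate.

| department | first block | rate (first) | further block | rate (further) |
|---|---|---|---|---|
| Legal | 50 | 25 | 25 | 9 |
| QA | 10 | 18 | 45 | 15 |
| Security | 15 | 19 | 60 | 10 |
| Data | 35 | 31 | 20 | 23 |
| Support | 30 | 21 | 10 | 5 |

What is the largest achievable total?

4115

Order all 10 blocks by rate: Data/T1 31 > Legal/T1 25 > Data/T2 23 > Support/T1 21 > Security/T1 19 > QA/T1 18 > QA/T2 15 > Security/T2 10 > Legal/T2 9 > Support/T2 5.
Data T1 at 31: fill all 35 — 140 left.
Legal/T1 (25): +50 — 90 left.
Data/T2 (23): +20 — 70 left.
Support/T1 (21): +30 — 40 left.
Fill Security T1 block (15 at 19) — 25 left.
QA/T1 (18): +10 — 15 left.
15 remain; put them into QA T2 at 15.
Total = 31×35 + 25×50 + 23×20 + 21×30 + 19×15 + 18×10 + 15×15 = 4115.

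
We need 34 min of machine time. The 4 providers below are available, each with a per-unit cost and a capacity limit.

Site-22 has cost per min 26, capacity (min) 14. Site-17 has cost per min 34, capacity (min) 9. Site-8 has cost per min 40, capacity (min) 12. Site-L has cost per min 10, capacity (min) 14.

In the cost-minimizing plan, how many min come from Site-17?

6

Use providers in increasing cost order.
Site-L (10): use full 14 → 20 min to go.
Site-22 (26): use full 14 → 6 min to go.
Take 6 from Site-17 at 34 to finish.
Site-8: unused.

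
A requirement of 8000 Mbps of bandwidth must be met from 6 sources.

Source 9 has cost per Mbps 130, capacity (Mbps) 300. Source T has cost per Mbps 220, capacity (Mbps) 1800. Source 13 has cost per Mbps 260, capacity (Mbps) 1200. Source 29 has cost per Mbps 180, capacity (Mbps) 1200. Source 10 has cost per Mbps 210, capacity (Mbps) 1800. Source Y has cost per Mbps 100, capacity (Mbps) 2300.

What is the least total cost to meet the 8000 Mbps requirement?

1415000

Cheapest first:
Source Y (100): use full 2300 → 5700 Mbps to go.
Source 9 at 130: take all 300 Mbps → 5400 still needed.
Source 29 at 180: take all 1200 Mbps → 4200 still needed.
Source 10 at 210: take all 1800 Mbps → 2400 still needed.
Source T at 220: take all 1800 Mbps → 600 still needed.
Source 13 at 260: take 600 of its 1200 → requirement met.
Cost = 2300×100 + 300×130 + 1200×180 + 1800×210 + 1800×220 + 600×260 = 1415000.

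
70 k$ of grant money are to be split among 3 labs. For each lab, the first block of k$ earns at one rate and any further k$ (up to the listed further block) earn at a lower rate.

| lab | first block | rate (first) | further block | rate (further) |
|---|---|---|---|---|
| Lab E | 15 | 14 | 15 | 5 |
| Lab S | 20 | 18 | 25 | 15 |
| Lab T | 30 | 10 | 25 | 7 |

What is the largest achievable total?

Rank every tier by rate: Lab S/first 18 > Lab S/second 15 > Lab E/first 14 > Lab T/first 10 > Lab T/second 7 > Lab E/second 5.
Fill Lab S first block (20 at 18) ; 50 left.
Fill Lab S second block (25 at 15) ; 25 left.
Fill Lab E first block (15 at 14) ; 10 left.
Lab T/first: +10 of 30 at 10; pool empty.
Total = 18×20 + 15×25 + 14×15 + 10×10 = 1045.

1045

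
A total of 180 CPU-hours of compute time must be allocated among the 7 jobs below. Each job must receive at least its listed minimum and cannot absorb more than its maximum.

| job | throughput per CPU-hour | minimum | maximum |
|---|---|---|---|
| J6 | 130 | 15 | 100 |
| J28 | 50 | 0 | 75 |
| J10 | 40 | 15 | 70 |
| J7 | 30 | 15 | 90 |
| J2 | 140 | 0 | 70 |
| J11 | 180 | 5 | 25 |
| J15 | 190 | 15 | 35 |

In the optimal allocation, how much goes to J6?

Meeting every minimum uses 15+0+15+15+0+5+15 = 65 CPU-hours, leaving 115.
Highest throughput per CPU-hour first: J15 190 > J11 180 > J2 140 > J6 130 > J28 50 > J10 40 > J7 30.
J15: +20 to 35 (cap) ; 95 left.
Give J11 20 more to hit its cap of 25 ; 75 left.
Give J2 70 more to hit its cap of 70 ; 5 left.
J6: +5 (room for 85) → 20. Pool exhausted.

20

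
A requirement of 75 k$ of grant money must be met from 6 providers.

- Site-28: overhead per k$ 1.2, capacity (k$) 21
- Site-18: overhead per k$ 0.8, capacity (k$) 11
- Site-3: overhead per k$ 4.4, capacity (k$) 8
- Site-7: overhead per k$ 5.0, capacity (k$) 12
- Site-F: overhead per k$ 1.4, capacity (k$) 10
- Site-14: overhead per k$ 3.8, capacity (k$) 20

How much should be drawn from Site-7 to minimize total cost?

5

Fill from the cheapest provider first.
Site-18 (0.8): use full 11 → 64 k$ to go.
Take 21 from Site-28 at 1.2 → need 43 more.
Take 10 from Site-F at 1.4 → need 33 more.
Take 20 from Site-14 at 3.8 → need 13 more.
Take 8 from Site-3 at 4.4 → need 5 more.
Site-7 at 5.0: take 5 of its 12 → requirement met.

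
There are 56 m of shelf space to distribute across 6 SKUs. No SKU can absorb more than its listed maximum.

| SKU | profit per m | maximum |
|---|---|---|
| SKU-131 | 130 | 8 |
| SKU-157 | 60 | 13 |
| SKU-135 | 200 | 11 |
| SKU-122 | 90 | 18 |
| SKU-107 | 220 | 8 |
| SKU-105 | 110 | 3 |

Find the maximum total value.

7430

Order the SKUs by profit per m: SKU-107 220 > SKU-135 200 > SKU-131 130 > SKU-105 110 > SKU-122 90 > SKU-157 60.
Give SKU-107 8 to hit its cap of 8 → 48 left.
Give SKU-135 11 to hit its cap of 11 → 37 left.
SKU-131: +8 to 8 (cap) → 29 left.
SKU-105: +3 to 3 (cap) → 26 left.
SKU-122: +18 to 18 (cap) → 8 left.
SKU-157: +8 (room for 13) → 8. Pool exhausted.
Total = 130×8 + 60×8 + 200×11 + 90×18 + 220×8 + 110×3 = 7430.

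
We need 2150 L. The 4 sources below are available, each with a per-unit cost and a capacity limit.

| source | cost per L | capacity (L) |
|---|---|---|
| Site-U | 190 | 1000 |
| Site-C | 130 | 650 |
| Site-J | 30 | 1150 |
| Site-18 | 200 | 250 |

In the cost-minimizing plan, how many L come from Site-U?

Fill from the cheapest source first.
Site-J (30): use full 1150 — 1000 L to go.
Site-C at 130: take all 650 L — 350 still needed.
Site-U (190): take the remaining 350 — done.
Site-18: unused.

350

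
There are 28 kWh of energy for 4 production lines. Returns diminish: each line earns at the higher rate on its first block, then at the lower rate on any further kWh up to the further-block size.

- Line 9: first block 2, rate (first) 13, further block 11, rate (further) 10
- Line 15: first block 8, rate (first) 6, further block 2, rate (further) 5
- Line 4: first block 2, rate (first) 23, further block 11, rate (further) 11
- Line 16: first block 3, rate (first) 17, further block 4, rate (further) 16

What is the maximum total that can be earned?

Order all 8 blocks by rate: Line 4/tier1 23 > Line 16/tier1 17 > Line 16/tier2 16 > Line 9/tier1 13 > Line 4/tier2 11 > Line 9/tier2 10 > Line 15/tier1 6 > Line 15/tier2 5.
Line 4/tier1 (23): +2 ; 26 left.
Fill Line 16 tier1 block (3 at 17) ; 23 left.
Fill Line 16 tier2 block (4 at 16) ; 19 left.
Fill Line 9 tier1 block (2 at 13) ; 17 left.
Line 4/tier2 (11): +11 ; 6 left.
6 remain; put them into Line 9 tier2 at 10.
Total = 23×2 + 17×3 + 16×4 + 13×2 + 11×11 + 10×6 = 368.

368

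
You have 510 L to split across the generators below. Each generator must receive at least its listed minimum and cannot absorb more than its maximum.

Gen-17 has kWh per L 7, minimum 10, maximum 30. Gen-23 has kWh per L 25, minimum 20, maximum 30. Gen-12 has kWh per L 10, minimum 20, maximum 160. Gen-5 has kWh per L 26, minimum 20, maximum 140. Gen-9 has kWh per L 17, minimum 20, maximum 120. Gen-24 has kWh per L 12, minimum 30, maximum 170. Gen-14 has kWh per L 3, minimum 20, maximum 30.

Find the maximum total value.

8800

Meeting every minimum uses 10+20+20+20+20+30+20 = 140 L, leaving 370.
Rank by kWh per L: Gen-5 26 > Gen-23 25 > Gen-9 17 > Gen-24 12 > Gen-12 10 > Gen-17 7 > Gen-14 3.
Gen-5 takes 120 more to reach its cap of 140 — 250 left.
Gen-23: +10 to 30 (cap) — 240 left.
Gen-9: +100 to 120 (cap) — 140 left.
Gen-24 takes 140 more to reach its cap of 170 — 0 left.
Total = 7×10 + 25×30 + 10×20 + 26×140 + 17×120 + 12×170 + 3×20 = 8800.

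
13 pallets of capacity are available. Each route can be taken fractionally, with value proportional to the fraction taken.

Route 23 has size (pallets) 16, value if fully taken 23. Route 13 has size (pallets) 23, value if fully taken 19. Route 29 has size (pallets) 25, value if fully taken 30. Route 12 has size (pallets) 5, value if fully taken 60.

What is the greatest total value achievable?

71.5

Best value per unit of size first: Route 12 60/5≈12, Route 23 23/16≈1.44, Route 29 30/25≈1.2, Route 13 19/23≈0.826.
Route 12: take in full, 5 pallets for value 60 — 8 left.
Only 8 pallets remain; take 8/16 of Route 23 for value 23×8/16 = 11.5.
Total value = 71.5.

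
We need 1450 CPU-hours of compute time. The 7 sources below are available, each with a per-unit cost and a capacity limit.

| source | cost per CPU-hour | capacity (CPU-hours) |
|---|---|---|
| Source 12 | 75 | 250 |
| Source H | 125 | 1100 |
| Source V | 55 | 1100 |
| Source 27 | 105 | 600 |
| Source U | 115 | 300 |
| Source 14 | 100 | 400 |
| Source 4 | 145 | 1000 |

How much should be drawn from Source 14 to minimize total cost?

100

Cheapest first:
Source V at 55: take all 1100 CPU-hours → 350 still needed.
Take 250 from Source 12 at 75 → need 100 more.
Source 14 (100): take the remaining 100 → done.
Source 27, Source U, Source H, Source 4: unused.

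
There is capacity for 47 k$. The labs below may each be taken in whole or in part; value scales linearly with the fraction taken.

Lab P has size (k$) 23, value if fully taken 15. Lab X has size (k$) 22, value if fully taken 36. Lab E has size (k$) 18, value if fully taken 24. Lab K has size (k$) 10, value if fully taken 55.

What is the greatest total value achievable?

111

Sort by value density: Lab K 55/10≈5.5, Lab X 36/22≈1.64, Lab E 24/18≈1.33, Lab P 15/23≈0.652.
Lab K: take in full, 10 k$ for value 55 → 37 left.
Take all of Lab X (22 k$, value 36) → 15 k$ left.
15 k$ left: a 15/18 share of Lab E gives 24×15/18 = 20.
Total value = 111.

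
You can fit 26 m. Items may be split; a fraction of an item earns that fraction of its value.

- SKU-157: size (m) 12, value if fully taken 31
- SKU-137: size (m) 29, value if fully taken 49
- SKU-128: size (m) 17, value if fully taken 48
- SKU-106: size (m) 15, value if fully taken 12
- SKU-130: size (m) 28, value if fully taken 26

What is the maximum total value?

Rank by value-to-size ratio: SKU-128 48/17≈2.82, SKU-157 31/12≈2.58, SKU-137 49/29≈1.69, SKU-130 26/28≈0.929, SKU-106 12/15≈0.8.
All 17 m of SKU-128 fit (value 48) — 9 remain.
Fill the last 9 m with part of SKU-157: 9/12 of it earns 23.25.
Total value = 71.25.

71.25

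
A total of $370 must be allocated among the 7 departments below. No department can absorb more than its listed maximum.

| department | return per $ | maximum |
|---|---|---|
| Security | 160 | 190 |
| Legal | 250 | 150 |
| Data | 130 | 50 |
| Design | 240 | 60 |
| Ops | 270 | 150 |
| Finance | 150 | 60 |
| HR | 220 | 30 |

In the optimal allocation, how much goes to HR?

10

Highest return per $ first: Ops 270 > Legal 250 > Design 240 > HR 220 > Security 160 > Finance 150 > Data 130.
Give Ops 150 to hit its cap of 150 → 220 left.
Give Legal 150 to hit its cap of 150 → 70 left.
Give Design 60 to hit its cap of 60 → 10 left.
Only 10 left; HR takes them to reach 10.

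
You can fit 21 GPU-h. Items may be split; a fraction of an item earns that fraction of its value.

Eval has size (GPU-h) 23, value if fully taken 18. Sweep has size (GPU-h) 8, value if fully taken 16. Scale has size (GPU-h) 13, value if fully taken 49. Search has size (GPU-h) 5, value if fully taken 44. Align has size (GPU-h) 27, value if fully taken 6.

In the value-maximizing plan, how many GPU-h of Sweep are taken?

3

Best value per unit of size first: Search 44/5≈8.8, Scale 49/13≈3.77, Sweep 16/8≈2, Eval 18/23≈0.783, Align 6/27≈0.222.
Search: take in full, 5 GPU-h for value 44 ; 16 left.
Take all of Scale (13 GPU-h, value 49) ; 3 GPU-h left.
3 GPU-h left: a 3/8 share of Sweep gives 16×3/8 = 6.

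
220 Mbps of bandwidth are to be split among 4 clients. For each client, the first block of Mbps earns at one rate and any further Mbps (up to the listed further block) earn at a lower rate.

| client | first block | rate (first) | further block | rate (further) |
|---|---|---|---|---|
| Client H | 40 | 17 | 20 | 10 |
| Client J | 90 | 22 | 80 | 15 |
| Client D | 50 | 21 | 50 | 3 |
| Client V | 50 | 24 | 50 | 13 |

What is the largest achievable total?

4740

Treat each block as its own option and order by rate: Client V/first 24 > Client J/first 22 > Client D/first 21 > Client H/first 17 > Client J/second 15 > Client V/second 13 > Client H/second 10 > Client D/second 3.
Client V first at 24: fill all 50 — 170 left.
Client J first at 22: fill all 90 — 80 left.
Client D first at 21: fill all 50 — 30 left.
30 remain; put them into Client H first at 17.
Total = 24×50 + 22×90 + 21×50 + 17×30 = 4740.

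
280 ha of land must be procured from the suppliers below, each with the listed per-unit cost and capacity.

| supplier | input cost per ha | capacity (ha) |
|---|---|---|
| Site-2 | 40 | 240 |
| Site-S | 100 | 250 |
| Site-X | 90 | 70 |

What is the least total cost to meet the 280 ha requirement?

Cheapest first:
Take 240 from Site-2 at 40 → need 40 more.
Take 40 from Site-X at 90 to finish.
Site-S: unused.
Cost = 240×40 + 40×90 = 13200.

13200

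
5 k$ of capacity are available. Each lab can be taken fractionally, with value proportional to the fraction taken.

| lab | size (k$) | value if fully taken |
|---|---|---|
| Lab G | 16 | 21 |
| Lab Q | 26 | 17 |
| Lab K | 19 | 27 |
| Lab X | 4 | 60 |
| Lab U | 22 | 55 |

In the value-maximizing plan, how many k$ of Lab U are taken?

Best value per unit of size first: Lab X 60/4≈15, Lab U 55/22≈2.5, Lab K 27/19≈1.42, Lab G 21/16≈1.31, Lab Q 17/26≈0.654.
Lab X: take in full, 4 k$ for value 60 → 1 left.
1 k$ left: a 1/22 share of Lab U gives 55×1/22 = 2.5.

1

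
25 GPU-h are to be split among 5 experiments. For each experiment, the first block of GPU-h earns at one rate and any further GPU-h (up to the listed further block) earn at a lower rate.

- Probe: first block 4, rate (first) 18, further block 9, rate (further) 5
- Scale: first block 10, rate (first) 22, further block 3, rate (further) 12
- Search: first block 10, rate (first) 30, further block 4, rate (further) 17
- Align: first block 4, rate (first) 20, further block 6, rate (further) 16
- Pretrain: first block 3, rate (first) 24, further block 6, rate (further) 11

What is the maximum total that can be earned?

Rank every tier by rate: Search/first 30 > Pretrain/first 24 > Scale/first 22 > Align/first 20 > Probe/first 18 > Search/second 17 > Align/second 16 > Scale/second 12 > Pretrain/second 11 > Probe/second 5.
Fill Search first block (10 at 30) → 15 left.
Pretrain first at 24: fill all 3 → 12 left.
Scale first at 22: fill all 10 → 2 left.
2 remain; put them into Align first at 20.
Total = 30×10 + 24×3 + 22×10 + 20×2 = 632.

632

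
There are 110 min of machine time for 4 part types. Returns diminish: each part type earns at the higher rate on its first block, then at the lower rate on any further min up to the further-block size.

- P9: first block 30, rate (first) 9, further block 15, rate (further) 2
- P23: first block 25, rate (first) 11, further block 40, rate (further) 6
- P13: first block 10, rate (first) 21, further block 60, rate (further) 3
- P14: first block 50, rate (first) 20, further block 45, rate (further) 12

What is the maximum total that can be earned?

1805

Rank every tier by rate: P13/T1 21 > P14/T1 20 > P14/T2 12 > P23/T1 11 > P9/T1 9 > P23/T2 6 > P13/T2 3 > P9/T2 2.
Fill P13 T1 block (10 at 21) ; 100 left.
P14/T1 (20): +50 ; 50 left.
Fill P14 T2 block (45 at 12) ; 5 left.
P23 T1 at 11: only 5 left, fill 5.
Total = 21×10 + 20×50 + 12×45 + 11×5 = 1805.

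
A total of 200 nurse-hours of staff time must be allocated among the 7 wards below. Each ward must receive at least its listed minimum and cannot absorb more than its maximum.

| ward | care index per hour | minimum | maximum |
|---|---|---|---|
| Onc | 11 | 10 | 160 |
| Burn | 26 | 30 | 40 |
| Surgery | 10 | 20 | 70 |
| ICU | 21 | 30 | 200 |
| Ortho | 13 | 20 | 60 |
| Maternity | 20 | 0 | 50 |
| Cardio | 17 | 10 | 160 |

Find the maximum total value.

Meeting every minimum uses 10+30+20+30+20+0+10 = 120 nurse-hours, leaving 80.
Order the wards by care index per hour: Burn 26 > ICU 21 > Maternity 20 > Cardio 17 > Ortho 13 > Onc 11 > Surgery 10.
Burn takes 10 more to reach its cap of 40 ; 70 left.
Only 70 left; ICU takes them to reach 100.
Total = 11×10 + 26×40 + 10×20 + 21×100 + 13×20 + 17×10 = 3880.

3880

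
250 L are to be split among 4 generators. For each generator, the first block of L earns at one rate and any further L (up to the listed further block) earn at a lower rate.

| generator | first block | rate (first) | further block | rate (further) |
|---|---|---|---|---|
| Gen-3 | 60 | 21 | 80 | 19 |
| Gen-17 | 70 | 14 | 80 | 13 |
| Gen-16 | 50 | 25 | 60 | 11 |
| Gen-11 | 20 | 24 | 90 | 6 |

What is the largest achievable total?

5070

Rank every tier by rate: Gen-16/tier1 25 > Gen-11/tier1 24 > Gen-3/tier1 21 > Gen-3/tier2 19 > Gen-17/tier1 14 > Gen-17/tier2 13 > Gen-16/tier2 11 > Gen-11/tier2 6.
Gen-16 tier1 at 25: fill all 50 ; 200 left.
Fill Gen-11 tier1 block (20 at 24) ; 180 left.
Fill Gen-3 tier1 block (60 at 21) ; 120 left.
Gen-3/tier2 (19): +80 ; 40 left.
Gen-17 tier1 at 14: only 40 left, fill 40.
Total = 25×50 + 24×20 + 21×60 + 19×80 + 14×40 = 5070.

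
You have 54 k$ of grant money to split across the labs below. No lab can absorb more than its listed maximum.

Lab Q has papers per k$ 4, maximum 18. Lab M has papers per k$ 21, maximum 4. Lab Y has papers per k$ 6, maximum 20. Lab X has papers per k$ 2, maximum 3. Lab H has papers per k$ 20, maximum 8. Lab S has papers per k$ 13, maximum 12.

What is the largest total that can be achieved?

Order the labs by papers per k$: Lab M 21 > Lab H 20 > Lab S 13 > Lab Y 6 > Lab Q 4 > Lab X 2.
Lab M takes 4 to reach its cap of 4 → 50 left.
Lab H: +8 to 8 (cap) → 42 left.
Lab S: +12 to 12 (cap) → 30 left.
Lab Y: +20 to 20 (cap) → 10 left.
Only 10 left; Lab Q takes them to reach 10.
Total = 4×10 + 21×4 + 6×20 + 20×8 + 13×12 = 560.

560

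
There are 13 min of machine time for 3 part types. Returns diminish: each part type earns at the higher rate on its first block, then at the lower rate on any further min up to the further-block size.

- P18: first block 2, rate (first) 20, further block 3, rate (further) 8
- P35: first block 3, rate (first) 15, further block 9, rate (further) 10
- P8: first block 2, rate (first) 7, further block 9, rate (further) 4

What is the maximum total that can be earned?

Rank every tier by rate: P18/T1 20 > P35/T1 15 > P35/T2 10 > P18/T2 8 > P8/T1 7 > P8/T2 4.
P18 T1 at 20: fill all 2 ; 11 left.
Fill P35 T1 block (3 at 15) ; 8 left.
P35 T2 at 10: only 8 left, fill 8.
Total = 20×2 + 15×3 + 10×8 = 165.

165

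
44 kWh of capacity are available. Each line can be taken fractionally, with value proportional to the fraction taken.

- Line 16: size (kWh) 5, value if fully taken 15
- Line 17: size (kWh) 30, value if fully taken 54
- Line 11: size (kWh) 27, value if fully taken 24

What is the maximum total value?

77

Best value per unit of size first: Line 16 15/5≈3, Line 17 54/30≈1.8, Line 11 24/27≈0.889.
Take all of Line 16 (5 kWh, value 15) — 39 kWh left.
Take all of Line 17 (30 kWh, value 54) — 9 kWh left.
9 kWh left: a 9/27 share of Line 11 gives 24×9/27 = 8.
Total value = 77.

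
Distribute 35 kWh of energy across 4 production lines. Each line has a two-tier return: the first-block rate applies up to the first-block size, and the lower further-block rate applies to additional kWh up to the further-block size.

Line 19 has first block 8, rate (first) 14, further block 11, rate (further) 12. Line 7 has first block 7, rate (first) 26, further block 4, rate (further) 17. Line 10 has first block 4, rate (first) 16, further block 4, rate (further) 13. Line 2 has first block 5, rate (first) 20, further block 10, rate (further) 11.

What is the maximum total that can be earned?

Treat each block as its own option and order by rate: Line 7/T1 26 > Line 2/T1 20 > Line 7/T2 17 > Line 10/T1 16 > Line 19/T1 14 > Line 10/T2 13 > Line 19/T2 12 > Line 2/T2 11.
Line 7/T1 (26): +7 → 28 left.
Line 2/T1 (20): +5 → 23 left.
Line 7 T2 at 17: fill all 4 → 19 left.
Line 10 T1 at 16: fill all 4 → 15 left.
Line 19/T1 (14): +8 → 7 left.
Fill Line 10 T2 block (4 at 13) → 3 left.
Line 19 T2 at 12: only 3 left, fill 3.
Total = 26×7 + 20×5 + 17×4 + 16×4 + 14×8 + 13×4 + 12×3 = 614.

614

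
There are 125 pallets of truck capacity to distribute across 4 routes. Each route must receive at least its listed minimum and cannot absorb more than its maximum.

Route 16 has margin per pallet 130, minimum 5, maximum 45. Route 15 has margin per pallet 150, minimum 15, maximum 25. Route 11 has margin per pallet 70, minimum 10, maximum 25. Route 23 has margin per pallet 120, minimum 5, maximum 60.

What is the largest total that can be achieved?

Meeting every minimum uses 5+15+10+5 = 35 pallets, leaving 90.
Highest margin per pallet first: Route 15 150 > Route 16 130 > Route 23 120 > Route 11 70.
Route 15: +10 to 25 (cap) ; 80 left.
Route 16: +40 to 45 (cap) ; 40 left.
Only 40 left; Route 23 takes them to reach 45.
Total = 130×45 + 150×25 + 70×10 + 120×45 = 15700.

15700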